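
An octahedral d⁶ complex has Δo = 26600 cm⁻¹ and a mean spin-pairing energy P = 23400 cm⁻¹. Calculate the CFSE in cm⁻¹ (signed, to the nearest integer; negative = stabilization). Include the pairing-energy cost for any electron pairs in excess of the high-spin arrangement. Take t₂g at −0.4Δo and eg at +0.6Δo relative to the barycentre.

Δo > P, so pairing is preferred: the ground state is low-spin.
Configuration: t₂g⁶ eg⁰.
Orbital CFSE = -2.4Δo = -2.4 × 26600 = -63840 cm⁻¹.
Excess pairs vs high-spin: 3 − 1 = 2; pairing cost = +46800 cm⁻¹.
Net CFSE = -63840 + 46800 = -17040 cm⁻¹.

-17040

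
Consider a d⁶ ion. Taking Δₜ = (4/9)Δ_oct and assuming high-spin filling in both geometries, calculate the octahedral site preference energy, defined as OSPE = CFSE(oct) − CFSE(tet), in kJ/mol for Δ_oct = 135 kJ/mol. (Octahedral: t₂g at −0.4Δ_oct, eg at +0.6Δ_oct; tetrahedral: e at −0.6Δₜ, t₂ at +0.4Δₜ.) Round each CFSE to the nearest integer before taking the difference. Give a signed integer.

-18

Octahedral high-spin t₂g⁴ eg²: CFSE = -0.4 × 135 = -54 kJ/mol.
In a tetrahedral site the filling is e³ t₂³: CFSE(tet) = -0.6Δₜ = -0.6 × (4/9)(135) = -36 kJ/mol.
OSPE = CFSE(oct) − CFSE(tet) = -54 − (-36) = -18 kJ/mol.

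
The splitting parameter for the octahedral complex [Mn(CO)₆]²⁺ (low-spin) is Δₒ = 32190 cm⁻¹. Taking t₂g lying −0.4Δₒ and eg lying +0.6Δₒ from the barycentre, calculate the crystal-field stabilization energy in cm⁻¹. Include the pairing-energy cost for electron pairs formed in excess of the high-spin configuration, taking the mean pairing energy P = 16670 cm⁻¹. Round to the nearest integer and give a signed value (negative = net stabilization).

CO is neutral, so the +2 overall charge sits on Mn: oxidation state +2.
Mn sits in group 7; removing 2 electrons leaves Mn²⁺ with 7 − 2 = 5 d electrons.
Electron filling gives t₂g⁵ eg⁰.
Orbital CFSE = 5(-0.4) + 0(0.6) = -2.0Δₒ = -2.0 × 32190 = -64380 cm⁻¹.
Relative to high-spin t₂g³ eg² (0 paired), the low-spin configuration has 2 additional pairs, contributing +2 × 16670 = +33340 cm⁻¹.
Net CFSE = -64380 + 33340 = -31040 cm⁻¹.

-31040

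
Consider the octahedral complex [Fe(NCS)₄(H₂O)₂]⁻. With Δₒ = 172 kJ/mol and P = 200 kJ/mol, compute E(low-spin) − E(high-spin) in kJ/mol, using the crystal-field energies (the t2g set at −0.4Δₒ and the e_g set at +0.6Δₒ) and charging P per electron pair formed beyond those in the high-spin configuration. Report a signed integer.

Ligand charges: 4×(-1) from NCS⁻ and 2×(+0) from H₂O sum to -4; with overall charge -1, Fe is +3.
Fe is in group 8, so Fe³⁺ is d⁵ (8 − 3 = 5).
In the high-spin limit (t2g^3 e_g^2) the orbital term is 0.0Δₒ = 0 kJ/mol, with no excess pairing.
Low-spin: t2g^5 e_g^0, orbital CFSE = -2.0Δₒ = -344 kJ/mol; plus 2 excess pairs × P = +400 kJ/mol; total 56 kJ/mol.
Thus E(LS) − E(HS) = 56 kJ/mol.

56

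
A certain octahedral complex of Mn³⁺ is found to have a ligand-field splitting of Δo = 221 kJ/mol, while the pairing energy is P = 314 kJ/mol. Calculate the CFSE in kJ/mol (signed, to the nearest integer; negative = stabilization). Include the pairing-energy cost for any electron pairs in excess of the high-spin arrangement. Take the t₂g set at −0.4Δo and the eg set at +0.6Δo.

Group 7 minus oxidation state +3 gives a d⁴ configuration for Mn³⁺.
Since Δo = 221 kJ/mol < P = 314 kJ/mol, the complex adopts the high-spin configuration.
Filling d⁴ accordingly: t₂g³ eg¹.
Orbital CFSE = -0.6Δo = -0.6 × 221 = -133 kJ/mol.
High-spin has no excess pairs, so no pairing correction applies.

-133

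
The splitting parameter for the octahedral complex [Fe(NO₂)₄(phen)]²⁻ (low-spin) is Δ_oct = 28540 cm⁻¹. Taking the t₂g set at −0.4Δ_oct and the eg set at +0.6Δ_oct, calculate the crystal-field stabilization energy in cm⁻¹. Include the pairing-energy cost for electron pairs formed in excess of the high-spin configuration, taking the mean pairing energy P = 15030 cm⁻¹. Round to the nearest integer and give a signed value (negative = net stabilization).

-38436

Ligand charges: 4×(-1) from NO₂⁻ and 1×(+0) from phen sum to -4; with overall charge -2, Fe is +2.
Group 8 minus oxidation state +2 gives a d⁶ configuration for Fe²⁺.
The d⁶ electrons fill as t₂g⁶ eg⁰.
The orbital stabilization is -2.4Δ_oct = -2.4 × 28540 = -68496 cm⁻¹.
Pairing penalty: 3 pairs vs 1 in the high-spin reference → 2 extra × P = 30060 cm⁻¹.
Overall CFSE = -68496 + 30060 = -38436 cm⁻¹.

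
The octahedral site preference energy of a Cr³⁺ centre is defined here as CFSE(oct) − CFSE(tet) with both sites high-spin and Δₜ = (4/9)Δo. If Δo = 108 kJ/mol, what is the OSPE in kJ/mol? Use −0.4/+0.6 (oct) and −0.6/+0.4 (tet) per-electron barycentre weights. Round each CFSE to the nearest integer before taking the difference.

-92

Group 6 minus oxidation state +3 gives a d³ configuration for Cr³⁺.
Octahedral (high-spin): t₂g³ eg⁰, CFSE = 3(−0.4) + 0(+0.6) = -1.2Δo = -1.2 × 108 = -130 kJ/mol.
Tetrahedral e² t₂¹ gives -0.8Δₜ = -0.8 × (4/9) × 108 = -38 kJ/mol.
OSPE = CFSE(oct) − CFSE(tet) = -130 − (-38) = -92 kJ/mol.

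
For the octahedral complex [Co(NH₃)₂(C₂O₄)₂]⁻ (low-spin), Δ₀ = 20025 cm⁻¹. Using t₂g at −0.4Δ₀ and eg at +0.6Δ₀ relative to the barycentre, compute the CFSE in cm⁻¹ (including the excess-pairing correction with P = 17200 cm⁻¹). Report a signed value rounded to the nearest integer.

Ligand charges: 2×(+0) from NH₃ and 2×(-2) from C₂O₄²⁻ sum to -4; with overall charge -1, Co is +3.
Co sits in group 9; removing 3 electrons leaves Co³⁺ with 9 − 3 = 6 d electrons.
Electron filling gives t₂g⁶ eg⁰.
The orbital stabilization is -2.4Δ₀ = -2.4 × 20025 = -48060 cm⁻¹.
High-spin d⁶ would be t₂g⁴ eg² with 1 pair; low-spin has 3, so 2 excess pairs cost +2P = +34400 cm⁻¹.
Net CFSE = -48060 + 34400 = -13660 cm⁻¹.

-13660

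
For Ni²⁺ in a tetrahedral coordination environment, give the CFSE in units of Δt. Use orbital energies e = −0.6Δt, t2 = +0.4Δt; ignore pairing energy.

Ni sits in group 10; removing 2 electrons leaves Ni²⁺ with 10 − 2 = 8 d electrons.
With tetrahedral geometry the complex is necessarily high-spin.
Configuration: e^4 t2^4.
CFSE = 4(-0.6Δt) + 4(0.4Δt) = -2.4Δt + 1.6Δt = -0.8Δt.

-0.8 Δt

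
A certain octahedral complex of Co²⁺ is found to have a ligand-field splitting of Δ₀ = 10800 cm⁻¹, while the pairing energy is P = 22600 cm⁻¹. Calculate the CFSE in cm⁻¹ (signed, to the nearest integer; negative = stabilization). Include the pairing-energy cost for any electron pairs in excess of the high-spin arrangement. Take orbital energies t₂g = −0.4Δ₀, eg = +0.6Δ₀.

Co sits in group 9; removing 2 electrons leaves Co²⁺ with 9 − 2 = 7 d electrons.
Since Δ₀ = 10800 cm⁻¹ < P = 22600 cm⁻¹, the complex adopts the high-spin configuration.
Configuration: t₂g⁵ eg².
Orbital CFSE = -0.8Δ₀ = -0.8 × 10800 = -8640 cm⁻¹.
High-spin has no excess pairs, so no pairing correction applies.

-8640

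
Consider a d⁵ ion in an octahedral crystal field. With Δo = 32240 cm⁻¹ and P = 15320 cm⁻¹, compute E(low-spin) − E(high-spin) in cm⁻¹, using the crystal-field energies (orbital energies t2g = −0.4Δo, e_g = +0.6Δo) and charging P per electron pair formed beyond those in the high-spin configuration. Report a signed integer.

High-spin: t2g^3 e_g^2, CFSE = 0.0Δo = 0 cm⁻¹.
Low-spin: t2g^5 e_g^0, orbital CFSE = -2.0Δo = -64480 cm⁻¹; plus 2 excess pairs × P = +30640 cm⁻¹; total -33840 cm⁻¹.
The difference is -33840 − (0) = -33840 cm⁻¹, so low-spin lies lower.

-33840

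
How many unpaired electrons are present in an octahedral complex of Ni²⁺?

2

Ni²⁺: group 10, so d-count = 10 − 2 = 8.
Configuration: t₂g⁶ eg², giving 2 unpaired electrons.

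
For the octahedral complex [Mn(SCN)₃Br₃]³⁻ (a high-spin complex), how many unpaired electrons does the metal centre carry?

4

Ligand charges: 3×(-1) from SCN⁻ and 3×(-1) from Br⁻ sum to -6; with overall charge -3, Mn is +3.
Mn sits in group 7; removing 3 electrons leaves Mn³⁺ with 7 − 3 = 4 d electrons.
Configuration: t₂g³ eg¹, giving 4 unpaired electrons.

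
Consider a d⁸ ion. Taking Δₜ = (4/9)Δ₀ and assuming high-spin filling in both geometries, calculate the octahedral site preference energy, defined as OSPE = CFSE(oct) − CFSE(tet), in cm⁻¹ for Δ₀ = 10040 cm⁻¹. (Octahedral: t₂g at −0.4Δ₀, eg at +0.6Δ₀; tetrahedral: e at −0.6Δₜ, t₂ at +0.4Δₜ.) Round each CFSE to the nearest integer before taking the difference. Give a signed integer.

-8478

Octahedral high-spin t₂g⁶ eg²: CFSE = -1.2 × 10040 = -12048 cm⁻¹.
Tetrahedral: e⁴ t₂⁴, CFSE = 4(−0.6) + 4(+0.4) = -0.8Δₜ = -0.8 × (4/9) × 10040 = -3570 cm⁻¹.
Subtracting, OSPE = -12048 − (-3570) = -8478 cm⁻¹.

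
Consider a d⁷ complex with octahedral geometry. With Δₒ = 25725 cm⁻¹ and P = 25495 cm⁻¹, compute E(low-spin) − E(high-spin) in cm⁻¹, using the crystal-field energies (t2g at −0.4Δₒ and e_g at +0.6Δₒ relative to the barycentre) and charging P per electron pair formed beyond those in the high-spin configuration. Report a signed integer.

-230

High-spin: t2g^5 e_g^2, CFSE = -0.8Δₒ = -20580 cm⁻¹.
Low-spin t2g^6 e_g^1 gives -1.8Δₒ = -46305 cm⁻¹, but forming 1 extra pair costs 1P = 25495 cm⁻¹, so E(LS) = -46305 + 25495 = -20810 cm⁻¹.
Thus E(LS) − E(HS) = -230 cm⁻¹.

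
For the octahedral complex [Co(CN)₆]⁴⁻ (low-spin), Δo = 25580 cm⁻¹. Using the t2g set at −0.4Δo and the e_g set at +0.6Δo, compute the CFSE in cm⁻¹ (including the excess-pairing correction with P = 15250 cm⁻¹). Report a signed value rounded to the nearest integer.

Each CN⁻ contributes -1; 6 × (-1) = -6. With overall charge -4, Co is in the +2 oxidation state.
Co²⁺: group 9, so d-count = 9 − 2 = 7.
The d⁷ electrons fill as t2g^6 e_g^1.
Orbital CFSE = 6(-0.4) + 1(0.6) = -1.8Δo = -1.8 × 25580 = -46044 cm⁻¹.
Relative to high-spin t2g^5 e_g^2 (2 paired), the low-spin configuration has 1 additional pair, contributing +1 × 15250 = +15250 cm⁻¹.
Overall CFSE = -46044 + 15250 = -30794 cm⁻¹.

-30794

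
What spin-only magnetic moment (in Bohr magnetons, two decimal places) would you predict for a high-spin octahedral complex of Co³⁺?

Co is in group 9, so Co³⁺ is d⁶ (9 − 3 = 6).
Configuration: t2g^4 e_g^2 → 4 unpaired electrons.
μ(spin-only) = √[4(4+2)] = √24 ≈ 4.90 Bohr magnetons.

4.90 Bohr magnetons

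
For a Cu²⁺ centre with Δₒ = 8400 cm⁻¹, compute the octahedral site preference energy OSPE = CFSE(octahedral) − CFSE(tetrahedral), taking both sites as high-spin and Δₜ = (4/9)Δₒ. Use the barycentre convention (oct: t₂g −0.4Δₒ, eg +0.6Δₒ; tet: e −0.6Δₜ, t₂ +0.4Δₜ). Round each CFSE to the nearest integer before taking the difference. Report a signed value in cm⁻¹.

-3547

Cu sits in group 11; removing 2 electrons leaves Cu²⁺ with 11 − 2 = 9 d electrons.
In an octahedral site d⁹ (HS) is t2g^6 e_g^3, giving CFSE(oct) = -0.6Δₒ = -5040 cm⁻¹.
Tetrahedral e^4 t2^5 gives -0.4Δₜ = -0.4 × (4/9) × 8400 = -1493 cm⁻¹.
OSPE = CFSE(oct) − CFSE(tet) = -5040 − (-1493) = -3547 cm⁻¹.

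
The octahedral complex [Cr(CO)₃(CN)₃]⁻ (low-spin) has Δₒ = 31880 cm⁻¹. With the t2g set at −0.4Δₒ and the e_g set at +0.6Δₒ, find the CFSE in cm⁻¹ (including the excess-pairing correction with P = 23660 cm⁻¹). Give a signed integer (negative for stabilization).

Ligand charges: 3×(+0) from CO and 3×(-1) from CN⁻ sum to -3; with overall charge -1, Cr is +2.
Cr sits in group 6; removing 2 electrons leaves Cr²⁺ with 6 − 2 = 4 d electrons.
Electron filling gives t2g^4 e_g^0.
Orbital CFSE = 4(-0.4) + 0(0.6) = -1.6Δₒ = -1.6 × 31880 = -51008 cm⁻¹.
Relative to high-spin t2g^3 e_g^1 (0 paired), the low-spin configuration has 1 additional pair, contributing +1 × 23660 = +23660 cm⁻¹.
Overall CFSE = -51008 + 23660 = -27348 cm⁻¹.

-27348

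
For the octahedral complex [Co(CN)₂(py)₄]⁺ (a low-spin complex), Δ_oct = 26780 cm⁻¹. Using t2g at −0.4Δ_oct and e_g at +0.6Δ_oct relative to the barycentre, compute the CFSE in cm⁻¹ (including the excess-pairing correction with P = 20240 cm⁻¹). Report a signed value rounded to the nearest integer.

Ligand charges: 2×(-1) from CN⁻ and 4×(+0) from py sum to -2; with overall charge +1, Co is +3.
Co³⁺: group 9, so d-count = 9 − 3 = 6.
The d⁶ electrons fill as t2g^6 e_g^0.
CFSE(orbital) = 6×(-0.4Δ_oct) + 0×(0.6Δ_oct) = -2.4Δ_oct; with Δ_oct = 26780 cm⁻¹ that is -64272 cm⁻¹.
Relative to high-spin t2g^4 e_g^2 (1 paired), the low-spin configuration has 2 additional pairs, contributing +2 × 20240 = +40480 cm⁻¹.
Overall CFSE = -64272 + 40480 = -23792 cm⁻¹.

-23792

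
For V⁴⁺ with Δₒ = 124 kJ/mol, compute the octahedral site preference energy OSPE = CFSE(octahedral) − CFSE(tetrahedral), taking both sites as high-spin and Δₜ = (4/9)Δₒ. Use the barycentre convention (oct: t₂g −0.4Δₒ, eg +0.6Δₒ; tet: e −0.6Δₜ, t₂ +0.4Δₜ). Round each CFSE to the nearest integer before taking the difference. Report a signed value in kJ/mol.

-17

V sits in group 5; removing 4 electrons leaves V⁴⁺ with 5 − 4 = 1 d electrons.
Octahedral high-spin t2g^1 e_g^0: CFSE = -0.4 × 124 = -50 kJ/mol.
In a tetrahedral site the filling is e^1 t2^0: CFSE(tet) = -0.6Δₜ = -0.6 × (4/9)(124) = -33 kJ/mol.
OSPE = -50 − (-33) = -17 kJ/mol.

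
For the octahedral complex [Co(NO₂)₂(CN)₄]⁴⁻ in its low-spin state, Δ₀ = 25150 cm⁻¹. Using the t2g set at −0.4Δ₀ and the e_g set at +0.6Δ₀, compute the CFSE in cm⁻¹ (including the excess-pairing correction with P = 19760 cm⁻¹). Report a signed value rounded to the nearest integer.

-25510

Ligand charges: 2×(-1) from NO₂⁻ and 4×(-1) from CN⁻ sum to -6; with overall charge -4, Co is +2.
Co sits in group 9; removing 2 electrons leaves Co²⁺ with 9 − 2 = 7 d electrons.
Electron filling gives t2g^6 e_g^1.
The orbital stabilization is -1.8Δ₀ = -1.8 × 25150 = -45270 cm⁻¹.
Relative to high-spin t2g^5 e_g^2 (2 paired), the low-spin configuration has 1 additional pair, contributing +1 × 19760 = +19760 cm⁻¹.
Combining: -45270 + 19760 = -25510 cm⁻¹.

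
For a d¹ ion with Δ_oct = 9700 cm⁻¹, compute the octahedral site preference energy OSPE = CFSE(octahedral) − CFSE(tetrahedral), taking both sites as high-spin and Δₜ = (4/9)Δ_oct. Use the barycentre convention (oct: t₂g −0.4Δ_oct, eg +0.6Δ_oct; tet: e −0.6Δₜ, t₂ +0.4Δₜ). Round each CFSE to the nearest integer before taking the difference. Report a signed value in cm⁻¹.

-1293

Octahedral (high-spin): t2g^1 e_g^0, CFSE = 1(−0.4) + 0(+0.6) = -0.4Δ_oct = -0.4 × 9700 = -3880 cm⁻¹.
Tetrahedral: e^1 t2^0, CFSE = 1(−0.6) + 0(+0.4) = -0.6Δₜ = -0.6 × (4/9) × 9700 = -2587 cm⁻¹.
OSPE = CFSE(oct) − CFSE(tet) = -3880 − (-2587) = -1293 cm⁻¹.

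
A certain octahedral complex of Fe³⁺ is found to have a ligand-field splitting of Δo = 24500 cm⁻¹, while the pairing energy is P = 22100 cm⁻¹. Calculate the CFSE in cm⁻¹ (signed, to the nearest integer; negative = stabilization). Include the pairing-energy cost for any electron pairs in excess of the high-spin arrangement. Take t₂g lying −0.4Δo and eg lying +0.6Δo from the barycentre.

Fe sits in group 8; removing 3 electrons leaves Fe³⁺ with 8 − 3 = 5 d electrons.
Δo > P, so pairing is preferred: the ground state is low-spin.
Configuration: t₂g⁵ eg⁰.
Orbital CFSE = -2.0Δo = -2.0 × 24500 = -49000 cm⁻¹.
Excess pairs vs high-spin: 2 − 0 = 2; pairing cost = +44200 cm⁻¹.
Net CFSE = -49000 + 44200 = -4800 cm⁻¹.

-4800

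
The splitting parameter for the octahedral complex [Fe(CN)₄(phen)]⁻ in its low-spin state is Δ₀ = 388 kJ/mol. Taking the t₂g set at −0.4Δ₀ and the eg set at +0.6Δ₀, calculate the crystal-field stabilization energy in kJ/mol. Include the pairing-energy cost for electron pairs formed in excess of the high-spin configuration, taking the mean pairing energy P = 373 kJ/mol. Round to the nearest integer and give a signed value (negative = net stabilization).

-30

Ligand charges: 4×(-1) from CN⁻ and 1×(+0) from phen sum to -4; with overall charge -1, Fe is +3.
Fe is in group 8, so Fe³⁺ is d⁵ (8 − 3 = 5).
Electron filling gives t₂g⁵ eg⁰.
Orbital CFSE = 5(-0.4) + 0(0.6) = -2.0Δ₀ = -2.0 × 388 = -776 kJ/mol.
Relative to high-spin t₂g³ eg² (0 paired), the low-spin configuration has 2 additional pairs, contributing +2 × 373 = +746 kJ/mol.
Combining: -776 + 746 = -30 kJ/mol.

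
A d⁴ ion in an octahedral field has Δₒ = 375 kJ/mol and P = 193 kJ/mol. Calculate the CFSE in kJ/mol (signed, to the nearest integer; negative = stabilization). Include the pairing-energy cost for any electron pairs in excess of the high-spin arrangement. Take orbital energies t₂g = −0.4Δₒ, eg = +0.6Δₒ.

-407

With Δₒ > P the complex is low-spin.
Configuration: t₂g⁴ eg⁰.
Orbital CFSE = -1.6Δₒ = -1.6 × 375 = -600 kJ/mol.
Excess pairs vs high-spin: 1 − 0 = 1; pairing cost = +193 kJ/mol.
Net CFSE = -600 + 193 = -407 kJ/mol.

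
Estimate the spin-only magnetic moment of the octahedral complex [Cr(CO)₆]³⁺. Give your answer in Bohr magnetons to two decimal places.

3.87 Bohr magnetons

CO is neutral, so the +3 overall charge sits on Cr: oxidation state +3.
Cr sits in group 6; removing 3 electrons leaves Cr³⁺ with 6 − 3 = 3 d electrons.
Configuration: t₂g³ eg⁰ → 3 unpaired electrons.
μ(spin-only) = √[3(3+2)] = √15 ≈ 3.87 Bohr magnetons.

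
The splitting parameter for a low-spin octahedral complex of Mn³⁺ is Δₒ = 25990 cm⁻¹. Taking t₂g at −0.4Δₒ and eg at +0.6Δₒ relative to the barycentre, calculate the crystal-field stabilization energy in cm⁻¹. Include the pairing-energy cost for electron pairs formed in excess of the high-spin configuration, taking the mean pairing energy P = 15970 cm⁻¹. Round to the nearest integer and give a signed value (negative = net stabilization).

-25614

Mn is in group 7, so Mn³⁺ is d⁴ (7 − 3 = 4).
The d⁴ electrons fill as t₂g⁴ eg⁰.
The orbital stabilization is -1.6Δₒ = -1.6 × 25990 = -41584 cm⁻¹.
Pairing penalty: 1 pair vs 0 in the high-spin reference → 1 extra × P = 15970 cm⁻¹.
Net CFSE = -41584 + 15970 = -25614 cm⁻¹.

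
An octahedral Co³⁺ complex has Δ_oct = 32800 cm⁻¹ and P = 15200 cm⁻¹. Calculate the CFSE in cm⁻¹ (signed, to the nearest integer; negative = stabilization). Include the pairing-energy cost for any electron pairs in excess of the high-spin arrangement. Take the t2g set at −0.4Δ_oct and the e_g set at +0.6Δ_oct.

Co is in group 9, so Co³⁺ is d⁶ (9 − 3 = 6).
Here Δ_oct > P (32800 > 15200), so the low-spin state is favoured.
That gives t2g^6 e_g^0.
Orbital CFSE = -2.4Δ_oct = -2.4 × 32800 = -78720 cm⁻¹.
Excess pairs vs high-spin: 3 − 1 = 2; pairing cost = +30400 cm⁻¹.
Net CFSE = -78720 + 30400 = -48320 cm⁻¹.

-48320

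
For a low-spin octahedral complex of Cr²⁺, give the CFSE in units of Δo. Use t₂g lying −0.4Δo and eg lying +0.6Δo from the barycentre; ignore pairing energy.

Cr is in group 6, so Cr²⁺ is d⁴ (6 − 2 = 4).
Configuration: t₂g⁴ eg⁰.
CFSE = 4(-0.4Δo) + 0(0.6Δo) = -1.6Δo + 0.0Δo = -1.6Δo.

-1.6 Δo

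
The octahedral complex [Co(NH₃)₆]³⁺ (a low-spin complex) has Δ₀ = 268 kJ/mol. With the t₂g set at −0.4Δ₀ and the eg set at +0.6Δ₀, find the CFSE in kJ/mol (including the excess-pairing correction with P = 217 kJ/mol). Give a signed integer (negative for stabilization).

-209

NH₃ is neutral, so the +3 overall charge sits on Co: oxidation state +3.
Group 9 minus oxidation state +3 gives a d⁶ configuration for Co³⁺.
Configuration: t₂g⁶ eg⁰.
CFSE(orbital) = 6×(-0.4Δ₀) + 0×(0.6Δ₀) = -2.4Δ₀; with Δ₀ = 268 kJ/mol that is -643 kJ/mol.
Relative to high-spin t₂g⁴ eg² (1 paired), the low-spin configuration has 2 additional pairs, contributing +2 × 217 = +434 kJ/mol.
Combining: -643 + 434 = -209 kJ/mol.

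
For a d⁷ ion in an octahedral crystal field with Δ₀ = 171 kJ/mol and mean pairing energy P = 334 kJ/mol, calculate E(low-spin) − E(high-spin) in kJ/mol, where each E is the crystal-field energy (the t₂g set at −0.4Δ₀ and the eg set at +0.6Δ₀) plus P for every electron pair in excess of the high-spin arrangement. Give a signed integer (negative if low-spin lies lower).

163

High-spin: t₂g⁵ eg², CFSE = -0.8Δ₀ = -137 kJ/mol.
Low-spin: t₂g⁶ eg¹, orbital CFSE = -1.8Δ₀ = -308 kJ/mol; plus 1 excess pair × P = +334 kJ/mol; total 26 kJ/mol.
The difference is 26 − (-137) = 163 kJ/mol, so high-spin lies lower.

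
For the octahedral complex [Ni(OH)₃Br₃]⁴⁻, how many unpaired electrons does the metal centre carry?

2

Ligand charges: 3×(-1) from OH⁻ and 3×(-1) from Br⁻ sum to -6; with overall charge -4, Ni is +2.
Ni²⁺: group 10, so d-count = 10 − 2 = 8.
Configuration: t₂g⁶ eg², giving 2 unpaired electrons.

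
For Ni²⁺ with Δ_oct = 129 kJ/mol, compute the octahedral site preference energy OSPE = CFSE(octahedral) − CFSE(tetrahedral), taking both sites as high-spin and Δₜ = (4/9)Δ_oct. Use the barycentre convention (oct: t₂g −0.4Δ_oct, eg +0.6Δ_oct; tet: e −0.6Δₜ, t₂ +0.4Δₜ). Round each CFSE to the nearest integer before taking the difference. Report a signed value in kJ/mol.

Ni sits in group 10; removing 2 electrons leaves Ni²⁺ with 10 − 2 = 8 d electrons.
Octahedral high-spin t2g^6 e_g^2: CFSE = -1.2 × 129 = -155 kJ/mol.
Tetrahedral e^4 t2^4 gives -0.8Δₜ = -0.8 × (4/9) × 129 = -46 kJ/mol.
OSPE = CFSE(oct) − CFSE(tet) = -155 − (-46) = -109 kJ/mol.

-109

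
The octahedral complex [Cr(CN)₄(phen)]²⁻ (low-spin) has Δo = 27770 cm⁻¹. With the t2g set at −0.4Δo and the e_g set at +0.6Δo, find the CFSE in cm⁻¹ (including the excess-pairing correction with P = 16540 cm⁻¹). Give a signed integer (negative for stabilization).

-27892

Ligand charges: 4×(-1) from CN⁻ and 1×(+0) from phen sum to -4; with overall charge -2, Cr is +2.
Cr is in group 6, so Cr²⁺ is d⁴ (6 − 2 = 4).
Configuration: t2g^4 e_g^0.
CFSE(orbital) = 4×(-0.4Δo) + 0×(0.6Δo) = -1.6Δo; with Δo = 27770 cm⁻¹ that is -44432 cm⁻¹.
Pairing penalty: 1 pair vs 0 in the high-spin reference → 1 extra × P = 16540 cm⁻¹.
Net CFSE = -44432 + 16540 = -27892 cm⁻¹.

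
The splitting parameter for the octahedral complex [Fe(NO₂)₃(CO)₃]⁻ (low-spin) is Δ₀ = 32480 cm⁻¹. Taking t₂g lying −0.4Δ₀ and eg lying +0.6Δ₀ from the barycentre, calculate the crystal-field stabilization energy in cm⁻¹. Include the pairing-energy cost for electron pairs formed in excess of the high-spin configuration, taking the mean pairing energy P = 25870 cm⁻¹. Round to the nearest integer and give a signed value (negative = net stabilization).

Ligand charges: 3×(-1) from NO₂⁻ and 3×(+0) from CO sum to -3; with overall charge -1, Fe is +2.
Fe sits in group 8; removing 2 electrons leaves Fe²⁺ with 8 − 2 = 6 d electrons.
Configuration: t₂g⁶ eg⁰.
Orbital CFSE = 6(-0.4) + 0(0.6) = -2.4Δ₀ = -2.4 × 32480 = -77952 cm⁻¹.
Pairing penalty: 3 pairs vs 1 in the high-spin reference → 2 extra × P = 51740 cm⁻¹.
Overall CFSE = -77952 + 51740 = -26212 cm⁻¹.

-26212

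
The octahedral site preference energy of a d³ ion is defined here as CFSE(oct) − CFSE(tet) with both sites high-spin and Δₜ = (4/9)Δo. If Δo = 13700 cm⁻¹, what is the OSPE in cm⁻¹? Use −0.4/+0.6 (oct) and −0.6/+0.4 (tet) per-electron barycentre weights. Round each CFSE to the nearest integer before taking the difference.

Octahedral high-spin t₂g³ eg⁰: CFSE = -1.2 × 13700 = -16440 cm⁻¹.
In a tetrahedral site the filling is e² t₂¹: CFSE(tet) = -0.8Δₜ = -0.8 × (4/9)(13700) = -4871 cm⁻¹.
OSPE = -16440 − (-4871) = -11569 cm⁻¹.

-11569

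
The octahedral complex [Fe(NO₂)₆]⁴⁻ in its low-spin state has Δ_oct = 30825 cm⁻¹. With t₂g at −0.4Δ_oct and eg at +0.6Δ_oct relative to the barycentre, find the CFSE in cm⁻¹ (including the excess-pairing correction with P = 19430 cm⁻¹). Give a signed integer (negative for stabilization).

Each NO₂⁻ contributes -1; 6 × (-1) = -6. With overall charge -4, Fe is in the +2 oxidation state.
Fe²⁺: group 8, so d-count = 8 − 2 = 6.
Electron filling gives t₂g⁶ eg⁰.
The orbital stabilization is -2.4Δ_oct = -2.4 × 30825 = -73980 cm⁻¹.
Pairing penalty: 3 pairs vs 1 in the high-spin reference → 2 extra × P = 38860 cm⁻¹.
Net CFSE = -73980 + 38860 = -35120 cm⁻¹.

-35120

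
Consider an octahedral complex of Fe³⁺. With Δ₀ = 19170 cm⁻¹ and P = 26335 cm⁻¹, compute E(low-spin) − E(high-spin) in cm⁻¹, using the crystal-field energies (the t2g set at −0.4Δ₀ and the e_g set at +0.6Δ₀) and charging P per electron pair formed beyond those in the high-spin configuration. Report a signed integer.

14330

Fe is in group 8, so Fe³⁺ is d⁵ (8 − 3 = 5).
High-spin: t2g^3 e_g^2, CFSE = 0.0Δ₀ = 0 cm⁻¹.
Low-spin t2g^5 e_g^0 gives -2.0Δ₀ = -38340 cm⁻¹, but forming 2 extra pairs costs 2P = 52670 cm⁻¹, so E(LS) = -38340 + 52670 = 14330 cm⁻¹.
The difference is 14330 − (0) = 14330 cm⁻¹, so high-spin lies lower.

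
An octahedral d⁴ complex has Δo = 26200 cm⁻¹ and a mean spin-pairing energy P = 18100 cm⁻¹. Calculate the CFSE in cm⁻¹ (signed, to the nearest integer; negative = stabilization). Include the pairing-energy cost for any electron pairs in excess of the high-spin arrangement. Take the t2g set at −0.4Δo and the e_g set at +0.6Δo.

-23820

Since Δo = 26200 cm⁻¹ > P = 18100 cm⁻¹, the complex adopts the low-spin configuration.
Configuration: t2g^4 e_g^0.
Orbital CFSE = -1.6Δo = -1.6 × 26200 = -41920 cm⁻¹.
Excess pairs vs high-spin: 1 − 0 = 1; pairing cost = +18100 cm⁻¹.
Net CFSE = -41920 + 18100 = -23820 cm⁻¹.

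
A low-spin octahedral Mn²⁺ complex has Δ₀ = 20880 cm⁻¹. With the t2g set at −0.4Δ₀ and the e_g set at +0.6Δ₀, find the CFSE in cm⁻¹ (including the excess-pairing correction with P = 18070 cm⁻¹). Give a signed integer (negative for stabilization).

-5620

Mn²⁺: group 7, so d-count = 7 − 2 = 5.
Configuration: t2g^5 e_g^0.
The orbital stabilization is -2.0Δ₀ = -2.0 × 20880 = -41760 cm⁻¹.
Pairing penalty: 2 pairs vs 0 in the high-spin reference → 2 extra × P = 36140 cm⁻¹.
Combining: -41760 + 36140 = -5620 cm⁻¹.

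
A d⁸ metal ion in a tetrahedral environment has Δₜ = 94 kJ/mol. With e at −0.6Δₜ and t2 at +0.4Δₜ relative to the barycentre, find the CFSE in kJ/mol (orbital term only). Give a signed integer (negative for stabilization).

Tetrahedral fields are weak (Δₜ ≈ 4/9 Δₒ), so electrons fill high-spin.
The d⁸ electrons fill as e^4 t2^4.
The orbital stabilization is -0.8Δₜ = -0.8 × 94 = -75 kJ/mol.

-75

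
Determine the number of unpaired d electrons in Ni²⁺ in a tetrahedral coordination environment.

Ni²⁺: group 10, so d-count = 10 − 2 = 8.
With tetrahedral geometry the complex is necessarily high-spin.
Configuration: e^4 t2^4, giving 2 unpaired electrons.

2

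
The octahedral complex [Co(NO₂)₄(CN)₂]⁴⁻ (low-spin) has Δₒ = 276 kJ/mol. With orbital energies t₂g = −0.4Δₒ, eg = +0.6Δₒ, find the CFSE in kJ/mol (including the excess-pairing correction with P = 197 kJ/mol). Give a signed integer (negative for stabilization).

-300

Ligand charges: 4×(-1) from NO₂⁻ and 2×(-1) from CN⁻ sum to -6; with overall charge -4, Co is +2.
Co²⁺: group 9, so d-count = 9 − 2 = 7.
The d⁷ electrons fill as t₂g⁶ eg¹.
The orbital stabilization is -1.8Δₒ = -1.8 × 276 = -497 kJ/mol.
Pairing penalty: 3 pairs vs 2 in the high-spin reference → 1 extra × P = 197 kJ/mol.
Net CFSE = -497 + 197 = -300 kJ/mol.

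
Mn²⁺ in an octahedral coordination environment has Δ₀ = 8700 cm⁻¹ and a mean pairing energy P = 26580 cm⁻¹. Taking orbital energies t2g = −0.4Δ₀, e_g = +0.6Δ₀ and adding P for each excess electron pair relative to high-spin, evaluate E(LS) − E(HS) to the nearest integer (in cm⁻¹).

35760

Mn is in group 7, so Mn²⁺ is d⁵ (7 − 2 = 5).
In the high-spin limit (t2g^3 e_g^2) the orbital term is 0.0Δ₀ = 0 cm⁻¹, with no excess pairing.
Low-spin t2g^5 e_g^0 gives -2.0Δ₀ = -17400 cm⁻¹, but forming 2 extra pairs costs 2P = 53160 cm⁻¹, so E(LS) = -17400 + 53160 = 35760 cm⁻¹.
E(LS) − E(HS) = 35760 − (0) = 35760 cm⁻¹.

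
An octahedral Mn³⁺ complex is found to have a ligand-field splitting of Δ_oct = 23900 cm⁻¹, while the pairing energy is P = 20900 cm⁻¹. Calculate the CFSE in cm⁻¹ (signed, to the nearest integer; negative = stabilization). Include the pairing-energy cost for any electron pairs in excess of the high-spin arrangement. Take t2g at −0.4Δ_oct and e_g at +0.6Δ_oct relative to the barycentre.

-17340

Mn is in group 7, so Mn³⁺ is d⁴ (7 − 3 = 4).
With Δ_oct > P the complex is low-spin.
That gives t2g^4 e_g^0.
Orbital CFSE = -1.6Δ_oct = -1.6 × 23900 = -38240 cm⁻¹.
Excess pairs vs high-spin: 1 − 0 = 1; pairing cost = +20900 cm⁻¹.
Net CFSE = -38240 + 20900 = -17340 cm⁻¹.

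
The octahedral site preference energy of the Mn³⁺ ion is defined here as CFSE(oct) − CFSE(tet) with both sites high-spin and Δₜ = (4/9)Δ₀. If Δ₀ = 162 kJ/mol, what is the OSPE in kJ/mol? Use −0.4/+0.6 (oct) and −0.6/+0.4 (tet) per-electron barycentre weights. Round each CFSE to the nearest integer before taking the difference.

Mn³⁺: group 7, so d-count = 7 − 3 = 4.
In an octahedral site d⁴ (HS) is t₂g³ eg¹, giving CFSE(oct) = -0.6Δ₀ = -97 kJ/mol.
Tetrahedral: e² t₂², CFSE = 2(−0.6) + 2(+0.4) = -0.4Δₜ = -0.4 × (4/9) × 162 = -29 kJ/mol.
OSPE = -97 − (-29) = -68 kJ/mol.

-68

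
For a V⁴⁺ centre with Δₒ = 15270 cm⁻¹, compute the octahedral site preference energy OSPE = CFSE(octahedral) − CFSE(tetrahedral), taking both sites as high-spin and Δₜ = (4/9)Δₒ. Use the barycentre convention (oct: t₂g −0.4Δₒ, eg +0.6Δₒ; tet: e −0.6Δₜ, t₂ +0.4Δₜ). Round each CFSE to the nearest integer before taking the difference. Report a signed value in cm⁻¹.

-2036

V sits in group 5; removing 4 electrons leaves V⁴⁺ with 5 − 4 = 1 d electrons.
Octahedral high-spin t₂g¹ eg⁰: CFSE = -0.4 × 15270 = -6108 cm⁻¹.
Tetrahedral e¹ t₂⁰ gives -0.6Δₜ = -0.6 × (4/9) × 15270 = -4072 cm⁻¹.
Subtracting, OSPE = -6108 − (-4072) = -2036 cm⁻¹.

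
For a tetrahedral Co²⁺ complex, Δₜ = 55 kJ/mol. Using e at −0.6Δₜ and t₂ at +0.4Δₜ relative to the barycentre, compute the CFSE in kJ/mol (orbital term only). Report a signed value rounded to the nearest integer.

-66

Co sits in group 9; removing 2 electrons leaves Co²⁺ with 9 − 2 = 7 d electrons.
Tetrahedral fields are weak (Δₜ ≈ 4/9 Δₒ), so electrons fill high-spin.
Configuration: e⁴ t₂³.
The orbital stabilization is -1.2Δₜ = -1.2 × 55 = -66 kJ/mol.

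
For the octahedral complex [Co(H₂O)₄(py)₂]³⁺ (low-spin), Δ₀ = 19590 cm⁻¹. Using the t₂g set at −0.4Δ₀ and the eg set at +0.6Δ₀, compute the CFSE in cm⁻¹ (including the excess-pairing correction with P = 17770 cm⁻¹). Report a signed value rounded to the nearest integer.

-11476

Ligand charges: 4×(+0) from H₂O and 2×(+0) from py sum to +0; with overall charge +3, Co is +3.
Group 9 minus oxidation state +3 gives a d⁶ configuration for Co³⁺.
Electron filling gives t₂g⁶ eg⁰.
CFSE(orbital) = 6×(-0.4Δ₀) + 0×(0.6Δ₀) = -2.4Δ₀; with Δ₀ = 19590 cm⁻¹ that is -47016 cm⁻¹.
Relative to high-spin t₂g⁴ eg² (1 paired), the low-spin configuration has 2 additional pairs, contributing +2 × 17770 = +35540 cm⁻¹.
Combining: -47016 + 35540 = -11476 cm⁻¹.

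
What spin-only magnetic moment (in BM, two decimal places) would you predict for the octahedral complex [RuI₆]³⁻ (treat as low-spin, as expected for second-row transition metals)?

Each I⁻ contributes -1; 6 × (-1) = -6. With overall charge -3, Ru is in the +3 oxidation state.
Group 8 minus oxidation state +3 gives a d⁵ configuration for Ru³⁺.
Configuration: t₂g⁵ eg⁰ → 1 unpaired electron.
μ(spin-only) = √[1(1+2)] = √3 ≈ 1.73 BM.

1.73 BM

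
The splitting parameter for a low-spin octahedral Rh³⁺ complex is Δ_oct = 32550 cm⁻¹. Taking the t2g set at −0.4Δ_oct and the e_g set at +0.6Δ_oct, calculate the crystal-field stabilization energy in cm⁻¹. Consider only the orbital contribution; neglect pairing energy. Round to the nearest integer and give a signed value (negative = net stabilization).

Rh is in group 9, so Rh³⁺ is d⁶ (9 − 3 = 6).
The d⁶ electrons fill as t2g^6 e_g^0.
CFSE(orbital) = 6×(-0.4Δ_oct) + 0×(0.6Δ_oct) = -2.4Δ_oct; with Δ_oct = 32550 cm⁻¹ that is -78120 cm⁻¹.

-78120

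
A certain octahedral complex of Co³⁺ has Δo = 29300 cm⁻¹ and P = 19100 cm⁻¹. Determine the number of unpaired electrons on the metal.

Co sits in group 9; removing 3 electrons leaves Co³⁺ with 9 − 3 = 6 d electrons.
Δo > P, so pairing is preferred: the ground state is low-spin.
Configuration: t₂g⁶ eg⁰.
Unpaired electrons: 0.

0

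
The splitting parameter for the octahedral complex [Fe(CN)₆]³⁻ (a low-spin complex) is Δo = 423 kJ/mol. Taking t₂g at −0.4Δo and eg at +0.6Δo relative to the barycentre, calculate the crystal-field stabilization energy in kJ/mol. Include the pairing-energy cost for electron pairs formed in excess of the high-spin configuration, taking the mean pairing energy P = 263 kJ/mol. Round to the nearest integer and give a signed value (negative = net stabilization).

Each CN⁻ contributes -1; 6 × (-1) = -6. With overall charge -3, Fe is in the +3 oxidation state.
Fe sits in group 8; removing 3 electrons leaves Fe³⁺ with 8 − 3 = 5 d electrons.
The d⁵ electrons fill as t₂g⁵ eg⁰.
The orbital stabilization is -2.0Δo = -2.0 × 423 = -846 kJ/mol.
High-spin d⁵ would be t₂g³ eg² with 0 pairs; low-spin has 2, so 2 excess pairs cost +2P = +526 kJ/mol.
Net CFSE = -846 + 526 = -320 kJ/mol.

-320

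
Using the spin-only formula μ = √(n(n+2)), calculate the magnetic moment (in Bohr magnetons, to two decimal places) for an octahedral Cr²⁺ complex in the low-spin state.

2.83 Bohr magnetons

Group 6 minus oxidation state +2 gives a d⁴ configuration for Cr²⁺.
Configuration: t₂g⁴ eg⁰ → 2 unpaired electrons.
μ(spin-only) = √[2(2+2)] = √8 ≈ 2.83 Bohr magnetons.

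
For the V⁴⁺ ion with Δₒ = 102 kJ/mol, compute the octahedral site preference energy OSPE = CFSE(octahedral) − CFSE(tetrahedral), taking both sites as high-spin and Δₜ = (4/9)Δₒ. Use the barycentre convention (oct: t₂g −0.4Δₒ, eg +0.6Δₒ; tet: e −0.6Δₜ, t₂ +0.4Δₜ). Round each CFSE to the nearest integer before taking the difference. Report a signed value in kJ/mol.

-14

V⁴⁺: group 5, so d-count = 5 − 4 = 1.
Octahedral high-spin t2g^1 e_g^0: CFSE = -0.4 × 102 = -41 kJ/mol.
Tetrahedral: e^1 t2^0, CFSE = 1(−0.6) + 0(+0.4) = -0.6Δₜ = -0.6 × (4/9) × 102 = -27 kJ/mol.
OSPE = -41 − (-27) = -14 kJ/mol.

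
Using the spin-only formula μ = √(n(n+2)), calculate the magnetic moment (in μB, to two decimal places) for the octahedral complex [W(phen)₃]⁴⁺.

2.83 μB

phen is neutral, so the +4 overall charge sits on W: oxidation state +4.
W⁴⁺: group 6, so d-count = 6 − 4 = 2.
For octahedral d² the high- and low-spin configurations coincide.
Configuration: t2g^2 e_g^0 → 2 unpaired electrons.
μ(spin-only) = √[2(2+2)] = √8 ≈ 2.83 μB.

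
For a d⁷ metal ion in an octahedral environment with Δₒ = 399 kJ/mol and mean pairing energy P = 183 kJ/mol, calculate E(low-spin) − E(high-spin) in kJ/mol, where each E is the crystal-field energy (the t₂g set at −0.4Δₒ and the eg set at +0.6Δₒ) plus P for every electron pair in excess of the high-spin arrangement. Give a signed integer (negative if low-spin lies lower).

-216

High-spin: t₂g⁵ eg², CFSE = -0.8Δₒ = -319 kJ/mol.
Low-spin: t₂g⁶ eg¹, orbital CFSE = -1.8Δₒ = -718 kJ/mol; plus 1 excess pair × P = +183 kJ/mol; total -535 kJ/mol.
The difference is -535 − (-319) = -216 kJ/mol, so low-spin lies lower.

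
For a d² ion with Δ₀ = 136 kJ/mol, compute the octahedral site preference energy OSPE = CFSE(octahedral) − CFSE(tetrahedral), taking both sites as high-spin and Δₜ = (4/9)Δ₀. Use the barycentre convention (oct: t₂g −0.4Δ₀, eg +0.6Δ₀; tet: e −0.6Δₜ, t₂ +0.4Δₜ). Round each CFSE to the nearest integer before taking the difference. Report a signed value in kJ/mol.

Octahedral (high-spin): t2g^2 e_g^0, CFSE = 2(−0.4) + 0(+0.6) = -0.8Δ₀ = -0.8 × 136 = -109 kJ/mol.
In a tetrahedral site the filling is e^2 t2^0: CFSE(tet) = -1.2Δₜ = -1.2 × (4/9)(136) = -73 kJ/mol.
OSPE = CFSE(oct) − CFSE(tet) = -109 − (-73) = -36 kJ/mol.

-36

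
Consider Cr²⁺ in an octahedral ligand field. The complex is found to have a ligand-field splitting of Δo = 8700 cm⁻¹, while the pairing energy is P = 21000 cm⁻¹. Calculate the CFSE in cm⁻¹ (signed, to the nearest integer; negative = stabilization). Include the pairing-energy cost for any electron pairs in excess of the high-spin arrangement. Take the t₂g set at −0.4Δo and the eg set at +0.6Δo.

-5220

Cr is in group 6, so Cr²⁺ is d⁴ (6 − 2 = 4).
Δo < P, so pairing is avoided: the ground state is high-spin.
Filling d⁴ accordingly: t₂g³ eg¹.
Orbital CFSE = -0.6Δo = -0.6 × 8700 = -5220 cm⁻¹.
High-spin has no excess pairs, so no pairing correction applies.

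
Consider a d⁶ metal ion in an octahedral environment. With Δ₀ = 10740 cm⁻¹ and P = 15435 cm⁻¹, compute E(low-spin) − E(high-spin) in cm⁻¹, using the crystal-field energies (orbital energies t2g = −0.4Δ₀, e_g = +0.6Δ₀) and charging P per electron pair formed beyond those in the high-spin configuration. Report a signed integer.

9390

High-spin: t2g^4 e_g^2, CFSE = -0.4Δ₀ = -4296 cm⁻¹.
For low-spin the configuration is t2g^6 e_g^0: orbital energy -2.4 × 10740 = -25776 cm⁻¹, and 2 additional pairs relative to high-spin add 30870 cm⁻¹, giving 5094 cm⁻¹.
E(LS) − E(HS) = 5094 − (-4296) = 9390 cm⁻¹.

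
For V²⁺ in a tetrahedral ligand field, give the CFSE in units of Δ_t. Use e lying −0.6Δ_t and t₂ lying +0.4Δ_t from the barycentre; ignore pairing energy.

Group 5 minus oxidation state +2 gives a d³ configuration for V²⁺.
Tetrahedral fields are weak (Δₜ ≈ 4/9 Δₒ), so electrons fill high-spin.
Configuration: e² t₂¹.
CFSE = 2(-0.6Δ_t) + 1(0.4Δ_t) = -1.2Δ_t + 0.4Δ_t = -0.8Δ_t.

-0.8 Δ_t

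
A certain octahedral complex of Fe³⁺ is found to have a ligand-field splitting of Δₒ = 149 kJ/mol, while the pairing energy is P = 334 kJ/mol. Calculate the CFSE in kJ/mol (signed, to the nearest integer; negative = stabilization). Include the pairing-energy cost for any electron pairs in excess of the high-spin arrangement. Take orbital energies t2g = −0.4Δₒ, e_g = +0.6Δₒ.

0

Fe³⁺: group 8, so d-count = 8 − 3 = 5.
With Δₒ < P the complex is high-spin.
Filling d⁵ accordingly: t2g^3 e_g^2.
Orbital CFSE = 0.0Δₒ = 0.0 × 149 = 0 kJ/mol.
High-spin has no excess pairs, so no pairing correction applies.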